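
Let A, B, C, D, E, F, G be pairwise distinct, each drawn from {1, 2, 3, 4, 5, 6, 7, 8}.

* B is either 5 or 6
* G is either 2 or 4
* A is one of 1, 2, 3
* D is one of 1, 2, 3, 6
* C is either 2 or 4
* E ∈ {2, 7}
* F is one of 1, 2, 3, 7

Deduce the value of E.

7

The 7 variables draw from only 7 values {1, 2, 3, 4, 5, 6, 7}, so each is used; only B can be 5, hence B = 5.
The 6 still-open variables draw from only 6 values {1, 2, 3, 4, 6, 7}, so each is used; only D can be 6, hence D = 6.
The 2 variables C and G are confined to {2, 4}, which locks those values in; drop them from A, E, F.
So E = 7.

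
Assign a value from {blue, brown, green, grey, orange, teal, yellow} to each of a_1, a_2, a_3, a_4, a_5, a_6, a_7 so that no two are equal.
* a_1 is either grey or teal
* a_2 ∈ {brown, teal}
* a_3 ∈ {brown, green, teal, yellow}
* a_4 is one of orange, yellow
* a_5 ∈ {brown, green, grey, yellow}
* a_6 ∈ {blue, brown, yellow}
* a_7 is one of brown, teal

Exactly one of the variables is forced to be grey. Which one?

a_1

Among the 7 variables, blue fits only a_6 (and all 7 values in {blue, brown, green, grey, orange, teal, yellow} must be used), so a_6 = blue.
Among the 6 still-open variables, orange fits only a_4 (and all 6 values in {brown, green, grey, orange, teal, yellow} must be used), so a_4 = orange.
The 2 variables a_2 and a_7 are confined to {brown, teal}, which locks those values in; drop them from a_1, a_3, a_5.
So grey goes to a_1.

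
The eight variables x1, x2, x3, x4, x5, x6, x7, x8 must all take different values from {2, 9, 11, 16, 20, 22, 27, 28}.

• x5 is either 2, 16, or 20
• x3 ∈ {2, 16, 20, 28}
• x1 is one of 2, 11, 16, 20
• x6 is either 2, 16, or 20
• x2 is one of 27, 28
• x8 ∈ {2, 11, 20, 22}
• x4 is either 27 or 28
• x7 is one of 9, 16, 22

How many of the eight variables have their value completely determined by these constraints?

Among the 8 variables, 9 fits only x7 (and all 8 values in {2, 9, 11, 16, 20, 22, 27, 28} must be used), so x7 = 9.
The 7 still-open variables together cover exactly {2, 11, 16, 20, 22, 27, 28} — 7 values for 7 variables — and 22 appears only in x8's list, so x8 = 22.
The 6 still-open variables together cover exactly {2, 11, 16, 20, 27, 28} — 6 values for 6 variables — and 11 appears only in x1's list, so x1 = 11.
x2 and x4 between them cover only {27, 28} — a naked pair. Remove those values from x3.
Determined: x1=11, x7=9, x8=22. The other variables each still have more than one consistent value. That makes 3.

3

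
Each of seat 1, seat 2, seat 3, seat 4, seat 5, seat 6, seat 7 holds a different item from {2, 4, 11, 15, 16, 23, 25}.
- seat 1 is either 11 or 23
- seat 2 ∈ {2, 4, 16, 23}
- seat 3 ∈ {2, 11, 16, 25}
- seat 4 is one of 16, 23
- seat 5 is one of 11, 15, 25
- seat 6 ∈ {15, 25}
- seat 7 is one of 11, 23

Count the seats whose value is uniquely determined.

The 7 variables together cover exactly {2, 4, 11, 15, 16, 23, 25} — 7 values for 7 variables — and 4 appears only in seat 2's list, so seat 2 = 4.
The 6 still-open variables draw from only 6 values {2, 11, 15, 16, 23, 25}, so each is used; only seat 3 can be 2, hence seat 3 = 2.
Among the 5 still-open variables, 16 fits only seat 4 (and all 5 values in {11, 15, 16, 23, 25} must be used), so seat 4 = 16.
The 2 variables seat 1 and seat 7 are confined to {11, 23}, which locks those values in; drop them from seat 5.
Determined: seat 2=4, seat 3=2, seat 4=16. The other seats each still have more than one consistent value. That makes 3.

3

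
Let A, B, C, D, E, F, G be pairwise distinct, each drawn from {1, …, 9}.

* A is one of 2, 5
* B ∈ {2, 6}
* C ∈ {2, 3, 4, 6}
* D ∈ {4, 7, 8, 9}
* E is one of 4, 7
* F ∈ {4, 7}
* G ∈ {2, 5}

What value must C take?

A and G between them cover only {2, 5} — a naked pair. Remove those values from B, C.
B has just one choice, so B = 6. Remove 6 from C.
E and F share exactly the 2 values {4, 7}; by pigeonhole those values go to them, so strike 4, 7 from C, D.
So C = 3.

3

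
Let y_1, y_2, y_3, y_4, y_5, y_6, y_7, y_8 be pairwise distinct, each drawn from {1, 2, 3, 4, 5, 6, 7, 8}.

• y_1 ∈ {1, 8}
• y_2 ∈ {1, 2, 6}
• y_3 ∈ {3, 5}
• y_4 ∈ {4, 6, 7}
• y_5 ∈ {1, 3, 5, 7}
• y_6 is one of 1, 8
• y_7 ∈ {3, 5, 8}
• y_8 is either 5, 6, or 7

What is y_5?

The 8 variables draw from only 8 values {1, 2, 3, 4, 5, 6, 7, 8}, so each is used; only y_2 can be 2, hence y_2 = 2.
The 7 still-open variables draw from only 7 values {1, 3, 4, 5, 6, 7, 8}, so each is used; only y_4 can be 4, hence y_4 = 4.
The 6 still-open variables draw from only 6 values {1, 3, 5, 6, 7, 8}, so each is used; only y_8 can be 6, hence y_8 = 6.
The 5 still-open variables together cover exactly {1, 3, 5, 7, 8} — 5 values for 5 variables — and 7 appears only in y_5's list, so y_5 = 7.

7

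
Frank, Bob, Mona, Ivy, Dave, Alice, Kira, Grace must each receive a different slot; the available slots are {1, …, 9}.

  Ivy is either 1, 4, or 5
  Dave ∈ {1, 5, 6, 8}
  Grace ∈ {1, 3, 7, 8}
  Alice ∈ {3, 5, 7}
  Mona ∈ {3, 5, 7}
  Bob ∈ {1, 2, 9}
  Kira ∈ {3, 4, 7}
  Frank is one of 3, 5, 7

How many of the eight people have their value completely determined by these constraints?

4

Frank, Mona, Alice between them cover only {3, 5, 7} — a naked triple. Remove those values from Ivy, Dave, Kira, Grace.
Kira's domain is down to {4}, so Kira = 4. So Ivy can't be 4.
Ivy has just one choice, so Ivy = 1. So Bob, Dave, Grace can't be 1.
That leaves Grace = 8. Strike 8 from Dave.
Dave must be 6 (only option left).
Determined: Ivy=1, Dave=6, Kira=4, Grace=8. The other people each still have more than one consistent value. That makes 4.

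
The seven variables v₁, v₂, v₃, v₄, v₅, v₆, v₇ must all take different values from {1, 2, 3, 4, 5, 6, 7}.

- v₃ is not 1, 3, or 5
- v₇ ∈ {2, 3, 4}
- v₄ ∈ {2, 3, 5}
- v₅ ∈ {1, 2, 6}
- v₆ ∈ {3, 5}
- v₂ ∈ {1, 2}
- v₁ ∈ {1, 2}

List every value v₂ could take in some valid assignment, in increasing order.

The 7 variables together cover exactly {1, 2, 3, 4, 5, 6, 7} — 7 values for 7 variables — and 7 appears only in v₃'s list, so v₃ = 7.
Among the 6 still-open variables, 4 fits only v₇ (and all 6 values in {1, 2, 3, 4, 5, 6} must be used), so v₇ = 4.
Among the 5 still-open variables, 6 fits only v₅ (and all 5 values in {1, 2, 3, 5, 6} must be used), so v₅ = 6.
v₁ and v₂ share exactly the 2 values {1, 2}; by pigeonhole those values go to them, so strike 1, 2 from v₄.
No further eliminations apply; v₂ can still be any of 1, 2.

1, 2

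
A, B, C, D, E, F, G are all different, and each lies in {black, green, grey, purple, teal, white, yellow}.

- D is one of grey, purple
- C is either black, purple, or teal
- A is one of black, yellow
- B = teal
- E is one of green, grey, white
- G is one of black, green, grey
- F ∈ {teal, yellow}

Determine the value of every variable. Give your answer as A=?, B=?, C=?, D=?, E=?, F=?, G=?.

A=black, B=teal, C=purple, D=grey, E=white, F=yellow, G=green

B must be teal (only option left). Eliminate teal elsewhere: C, F.
F must be yellow (only option left). Remove yellow from A.
A has just one choice, so A = black. Remove black from C, G.
C has just one choice, so C = purple. Eliminate purple elsewhere: D.
That leaves D = grey. Remove grey from E, G.
G must be green (only option left). Remove green from E.
E has just one choice, so E = white.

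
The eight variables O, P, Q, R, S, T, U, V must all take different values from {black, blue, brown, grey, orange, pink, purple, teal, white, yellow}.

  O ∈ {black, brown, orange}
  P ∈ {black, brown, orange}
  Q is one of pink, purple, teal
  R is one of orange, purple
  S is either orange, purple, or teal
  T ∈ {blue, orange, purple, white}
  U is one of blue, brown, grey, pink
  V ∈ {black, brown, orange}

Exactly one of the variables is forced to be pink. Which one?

The 3 variables O, P, V are confined to {black, brown, orange}, which locks those values in; drop them from R, S, T, U.
R has just one choice, so R = purple. Remove purple from Q, S, T.
S's domain is down to {teal}, so S = teal. Eliminate teal elsewhere: Q.
So pink goes to Q.

Q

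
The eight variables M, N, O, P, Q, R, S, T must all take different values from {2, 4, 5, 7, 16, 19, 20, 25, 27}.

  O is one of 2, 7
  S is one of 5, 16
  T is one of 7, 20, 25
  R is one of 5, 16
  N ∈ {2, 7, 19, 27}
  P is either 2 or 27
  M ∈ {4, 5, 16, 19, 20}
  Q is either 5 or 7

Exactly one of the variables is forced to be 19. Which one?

N

The 2 variables R and S are confined to {5, 16}, which locks those values in; drop them from M, Q.
Q must be 7 (only option left). Strike 7 from N, O, T.
O has just one choice, so O = 2. Eliminate 2 elsewhere: N, P.
P's domain is down to {27}, so P = 27. Remove 27 from N.
So 19 goes to N.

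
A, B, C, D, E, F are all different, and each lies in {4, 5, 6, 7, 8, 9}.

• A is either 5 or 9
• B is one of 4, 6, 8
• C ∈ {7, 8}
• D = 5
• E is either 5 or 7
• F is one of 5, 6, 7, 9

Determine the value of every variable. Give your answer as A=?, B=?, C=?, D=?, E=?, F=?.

A=9, B=4, C=8, D=5, E=7, F=6

D's domain is down to {5}, so D = 5. Strike 5 from A, E, F.
E must be 7 (only option left). Strike 7 from C, F.
A has just one choice, so A = 9. Strike 9 from F.
C has just one choice, so C = 8. Strike 8 from B.
F has just one choice, so F = 6. Strike 6 from B.
B has just one choice, so B = 4.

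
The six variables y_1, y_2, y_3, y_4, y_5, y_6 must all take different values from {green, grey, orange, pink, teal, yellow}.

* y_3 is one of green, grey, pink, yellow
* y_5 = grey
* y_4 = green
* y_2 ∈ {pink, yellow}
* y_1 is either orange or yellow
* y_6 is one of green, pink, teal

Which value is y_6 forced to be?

teal

y_4 has just one choice, so y_4 = green. Strike green from y_3, y_6.
y_5 has just one choice, so y_5 = grey. Remove grey from y_3.
The 4 still-open variables together cover exactly {orange, pink, teal, yellow} — 4 values for 4 variables — and orange appears only in y_1's list, so y_1 = orange.
The 3 still-open variables draw from only 3 values {pink, teal, yellow}, so each is used; only y_6 can be teal, hence y_6 = teal.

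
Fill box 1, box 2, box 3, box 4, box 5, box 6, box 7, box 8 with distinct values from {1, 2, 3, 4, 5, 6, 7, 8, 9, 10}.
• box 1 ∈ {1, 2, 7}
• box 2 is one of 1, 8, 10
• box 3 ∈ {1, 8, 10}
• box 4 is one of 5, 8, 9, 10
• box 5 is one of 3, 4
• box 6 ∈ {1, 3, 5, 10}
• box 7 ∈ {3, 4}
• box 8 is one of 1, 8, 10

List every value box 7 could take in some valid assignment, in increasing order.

3, 4

box 5 and box 7 share exactly the 2 values {3, 4}; by pigeonhole those values go to them, so strike 3, 4 from box 6.
The 3 variables box 2, box 3, box 8 are confined to {1, 8, 10}, which locks those values in; drop them from box 1, box 4, box 6.
That leaves box 6 = 5. Remove 5 from box 4.
box 4 has just one choice, so box 4 = 9.
No further eliminations apply; box 7 can still be any of 3, 4.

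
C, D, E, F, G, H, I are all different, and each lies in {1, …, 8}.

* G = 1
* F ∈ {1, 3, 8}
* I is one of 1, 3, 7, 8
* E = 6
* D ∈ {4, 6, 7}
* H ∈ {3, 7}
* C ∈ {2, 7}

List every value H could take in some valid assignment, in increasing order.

3, 7

E's domain is down to {6}, so E = 6. Strike 6 from D.
G must be 1 (only option left). Strike 1 from F, I.
The 5 still-open variables draw from only 5 values {2, 3, 4, 7, 8}, so each is used; only C can be 2, hence C = 2.
Among the 4 still-open variables, 4 fits only D (and all 4 values in {3, 4, 7, 8} must be used), so D = 4.
No further eliminations apply; H can still be any of 3, 7.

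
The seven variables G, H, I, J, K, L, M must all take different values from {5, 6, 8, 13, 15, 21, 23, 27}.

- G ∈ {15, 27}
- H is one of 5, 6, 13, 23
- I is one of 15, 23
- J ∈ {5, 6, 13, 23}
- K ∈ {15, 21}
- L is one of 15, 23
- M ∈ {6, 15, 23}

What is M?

6

Among the 7 variables, 21 fits only K (and all 7 values in {5, 6, 13, 15, 21, 23, 27} must be used), so K = 21.
Among the 6 still-open variables, 27 fits only G (and all 6 values in {5, 6, 13, 15, 23, 27} must be used), so G = 27.
I and L between them cover only {15, 23} — a naked pair. Remove those values from H, J, M.
So M = 6.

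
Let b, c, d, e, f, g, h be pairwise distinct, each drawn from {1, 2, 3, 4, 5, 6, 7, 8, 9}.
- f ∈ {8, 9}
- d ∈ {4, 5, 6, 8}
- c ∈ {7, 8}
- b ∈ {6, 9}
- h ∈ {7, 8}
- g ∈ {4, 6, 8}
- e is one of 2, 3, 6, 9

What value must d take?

c and h between them cover only {7, 8} — a naked pair. Remove those values from d, f, g.
f must be 9 (only option left). Strike 9 from b, e.
b's domain is down to {6}, so b = 6. Remove 6 from d, e, g.
That leaves g = 4. Remove 4 from d.
So d = 5.

5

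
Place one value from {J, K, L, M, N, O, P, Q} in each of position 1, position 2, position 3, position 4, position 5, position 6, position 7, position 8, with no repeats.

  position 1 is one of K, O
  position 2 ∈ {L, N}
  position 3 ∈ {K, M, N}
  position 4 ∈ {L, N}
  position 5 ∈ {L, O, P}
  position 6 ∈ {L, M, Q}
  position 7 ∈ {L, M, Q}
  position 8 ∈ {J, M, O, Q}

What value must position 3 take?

The 8 variables draw from only 8 values {J, K, L, M, N, O, P, Q}, so each is used; only position 8 can be J, hence position 8 = J.
Among the 7 still-open variables, P fits only position 5 (and all 7 values in {K, L, M, N, O, P, Q} must be used), so position 5 = P.
The 6 still-open variables draw from only 6 values {K, L, M, N, O, Q}, so each is used; only position 1 can be O, hence position 1 = O.
The 5 still-open variables draw from only 5 values {K, L, M, N, Q}, so each is used; only position 3 can be K, hence position 3 = K.

K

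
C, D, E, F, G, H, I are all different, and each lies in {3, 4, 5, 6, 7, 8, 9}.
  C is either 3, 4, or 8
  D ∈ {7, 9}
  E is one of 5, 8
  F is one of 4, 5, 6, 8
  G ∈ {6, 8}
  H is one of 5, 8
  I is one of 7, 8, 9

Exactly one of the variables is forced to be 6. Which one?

The 7 variables together cover exactly {3, 4, 5, 6, 7, 8, 9} — 7 values for 7 variables — and 3 appears only in C's list, so C = 3.
The 6 still-open variables draw from only 6 values {4, 5, 6, 7, 8, 9}, so each is used; only F can be 4, hence F = 4.
The 5 still-open variables draw from only 5 values {5, 6, 7, 8, 9}, so each is used; only G can be 6, hence G = 6.

G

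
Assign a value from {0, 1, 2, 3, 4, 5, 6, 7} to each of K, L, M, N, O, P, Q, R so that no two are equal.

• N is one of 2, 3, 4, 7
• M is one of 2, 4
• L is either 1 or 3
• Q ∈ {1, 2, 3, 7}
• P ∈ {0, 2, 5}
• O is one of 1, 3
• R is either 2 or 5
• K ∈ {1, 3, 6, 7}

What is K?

The 8 variables together cover exactly {0, 1, 2, 3, 4, 5, 6, 7} — 8 values for 8 variables — and 0 appears only in P's list, so P = 0.
The 7 still-open variables together cover exactly {1, 2, 3, 4, 5, 6, 7} — 7 values for 7 variables — and 5 appears only in R's list, so R = 5.
The 6 still-open variables together cover exactly {1, 2, 3, 4, 6, 7} — 6 values for 6 variables — and 6 appears only in K's list, so K = 6.

6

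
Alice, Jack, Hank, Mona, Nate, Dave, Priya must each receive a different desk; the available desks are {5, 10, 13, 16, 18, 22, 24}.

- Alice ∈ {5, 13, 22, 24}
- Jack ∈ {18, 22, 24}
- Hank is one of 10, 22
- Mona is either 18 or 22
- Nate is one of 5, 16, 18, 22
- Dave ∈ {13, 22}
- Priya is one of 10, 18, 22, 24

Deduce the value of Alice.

5

The 7 variables draw from only 7 values {5, 10, 13, 16, 18, 22, 24}, so each is used; only Nate can be 16, hence Nate = 16.
The 6 still-open variables draw from only 6 values {5, 10, 13, 18, 22, 24}, so each is used; only Alice can be 5, hence Alice = 5.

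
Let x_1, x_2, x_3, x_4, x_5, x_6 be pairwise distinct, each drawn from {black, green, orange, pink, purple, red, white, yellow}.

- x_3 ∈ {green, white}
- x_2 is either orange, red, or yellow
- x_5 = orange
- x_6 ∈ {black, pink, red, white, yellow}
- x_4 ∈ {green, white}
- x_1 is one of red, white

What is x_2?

yellow

x_5 has just one choice, so x_5 = orange. So x_2 can't be orange.
The 2 variables x_3 and x_4 are confined to {green, white}, which locks those values in; drop them from x_1, x_6.
x_1 has just one choice, so x_1 = red. Eliminate red elsewhere: x_2, x_6.
So x_2 = yellow.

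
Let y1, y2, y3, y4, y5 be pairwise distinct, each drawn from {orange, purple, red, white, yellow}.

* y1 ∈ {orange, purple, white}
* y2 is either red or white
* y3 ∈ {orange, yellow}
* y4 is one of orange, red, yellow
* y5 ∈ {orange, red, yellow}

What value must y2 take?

The 5 variables draw from only 5 values {orange, purple, red, white, yellow}, so each is used; only y1 can be purple, hence y1 = purple.
The 4 still-open variables draw from only 4 values {orange, red, white, yellow}, so each is used; only y2 can be white, hence y2 = white.

white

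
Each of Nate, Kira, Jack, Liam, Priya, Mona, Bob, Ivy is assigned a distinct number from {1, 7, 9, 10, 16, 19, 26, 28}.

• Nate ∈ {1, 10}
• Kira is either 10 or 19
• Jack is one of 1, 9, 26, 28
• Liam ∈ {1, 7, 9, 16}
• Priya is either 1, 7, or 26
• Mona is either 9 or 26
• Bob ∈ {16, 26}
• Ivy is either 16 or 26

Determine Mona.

9

Among the 8 variables, 19 fits only Kira (and all 8 values in {1, 7, 9, 10, 16, 19, 26, 28} must be used), so Kira = 19.
The 7 still-open variables draw from only 7 values {1, 7, 9, 10, 16, 26, 28}, so each is used; only Nate can be 10, hence Nate = 10.
Among the 6 still-open variables, 28 fits only Jack (and all 6 values in {1, 7, 9, 16, 26, 28} must be used), so Jack = 28.
Bob and Ivy share exactly the 2 values {16, 26}; by pigeonhole those values go to them, so strike 16, 26 from Liam, Priya, Mona.
So Mona = 9.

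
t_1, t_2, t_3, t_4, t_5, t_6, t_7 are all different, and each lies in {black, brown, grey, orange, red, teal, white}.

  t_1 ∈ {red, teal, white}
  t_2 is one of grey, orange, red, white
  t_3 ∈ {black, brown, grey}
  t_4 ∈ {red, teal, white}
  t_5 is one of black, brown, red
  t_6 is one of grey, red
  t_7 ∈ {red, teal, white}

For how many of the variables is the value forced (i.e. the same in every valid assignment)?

Among the 7 variables, orange fits only t_2 (and all 7 values in {black, brown, grey, orange, red, teal, white} must be used), so t_2 = orange.
t_1, t_4, t_7 between them cover only {red, teal, white} — a naked triple. Remove those values from t_5, t_6.
That leaves t_6 = grey. So t_3 can't be grey.
Determined: t_2=orange, t_6=grey. The other variables each still have more than one consistent value. That makes 2.

2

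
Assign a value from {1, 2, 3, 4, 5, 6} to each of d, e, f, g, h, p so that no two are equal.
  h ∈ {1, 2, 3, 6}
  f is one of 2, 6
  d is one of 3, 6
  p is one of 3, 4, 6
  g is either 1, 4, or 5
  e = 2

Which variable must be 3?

d

e must be 2 (only option left). Strike 2 from f, h.
f's domain is down to {6}, so f = 6. Remove 6 from d, h, p.
So 3 goes to d.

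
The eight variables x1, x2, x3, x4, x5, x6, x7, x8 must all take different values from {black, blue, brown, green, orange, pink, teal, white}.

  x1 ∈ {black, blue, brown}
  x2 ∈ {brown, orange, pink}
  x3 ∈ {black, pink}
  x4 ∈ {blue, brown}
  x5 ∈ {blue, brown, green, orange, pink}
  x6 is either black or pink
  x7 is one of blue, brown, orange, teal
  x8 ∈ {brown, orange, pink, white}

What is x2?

orange

The 8 variables draw from only 8 values {black, blue, brown, green, orange, pink, teal, white}, so each is used; only x5 can be green, hence x5 = green.
The 7 still-open variables together cover exactly {black, blue, brown, orange, pink, teal, white} — 7 values for 7 variables — and teal appears only in x7's list, so x7 = teal.
Among the 6 still-open variables, white fits only x8 (and all 6 values in {black, blue, brown, orange, pink, white} must be used), so x8 = white.
Among the 5 still-open variables, orange fits only x2 (and all 5 values in {black, blue, brown, orange, pink} must be used), so x2 = orange.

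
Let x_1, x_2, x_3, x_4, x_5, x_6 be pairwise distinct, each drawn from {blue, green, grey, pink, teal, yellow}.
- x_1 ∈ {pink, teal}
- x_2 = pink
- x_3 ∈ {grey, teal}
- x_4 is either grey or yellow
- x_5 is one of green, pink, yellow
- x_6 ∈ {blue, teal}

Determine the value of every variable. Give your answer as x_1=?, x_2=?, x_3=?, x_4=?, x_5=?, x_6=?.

x_1=teal, x_2=pink, x_3=grey, x_4=yellow, x_5=green, x_6=blue

x_2 has just one choice, so x_2 = pink. Strike pink from x_1, x_5.
x_1's domain is down to {teal}, so x_1 = teal. Strike teal from x_3, x_6.
x_3's domain is down to {grey}, so x_3 = grey. Strike grey from x_4.
x_4 has just one choice, so x_4 = yellow. Remove yellow from x_5.
x_5 must be green (only option left).
x_6 has just one choice, so x_6 = blue.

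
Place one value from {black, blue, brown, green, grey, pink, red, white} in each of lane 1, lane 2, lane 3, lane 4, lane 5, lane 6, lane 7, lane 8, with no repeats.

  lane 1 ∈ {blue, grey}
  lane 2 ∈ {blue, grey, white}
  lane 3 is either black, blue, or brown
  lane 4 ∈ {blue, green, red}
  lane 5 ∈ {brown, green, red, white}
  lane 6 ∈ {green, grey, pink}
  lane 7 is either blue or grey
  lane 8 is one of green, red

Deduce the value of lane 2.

white

The 8 variables together cover exactly {black, blue, brown, green, grey, pink, red, white} — 8 values for 8 variables — and black appears only in lane 3's list, so lane 3 = black.
Among the 7 still-open variables, brown fits only lane 5 (and all 7 values in {blue, brown, green, grey, pink, red, white} must be used), so lane 5 = brown.
Among the 6 still-open variables, pink fits only lane 6 (and all 6 values in {blue, green, grey, pink, red, white} must be used), so lane 6 = pink.
The 5 still-open variables draw from only 5 values {blue, green, grey, red, white}, so each is used; only lane 2 can be white, hence lane 2 = white.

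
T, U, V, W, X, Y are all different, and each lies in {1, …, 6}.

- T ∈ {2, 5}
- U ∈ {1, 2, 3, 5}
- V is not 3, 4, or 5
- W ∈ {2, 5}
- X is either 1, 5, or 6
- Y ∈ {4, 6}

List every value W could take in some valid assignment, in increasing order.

Among the 6 variables, 3 fits only U (and all 6 values in {1, 2, 3, 4, 5, 6} must be used), so U = 3.
The 5 still-open variables draw from only 5 values {1, 2, 4, 5, 6}, so each is used; only Y can be 4, hence Y = 4.
The 2 variables T and W are confined to {2, 5}, which locks those values in; drop them from V, X.
No further eliminations apply; W can still be any of 2, 5.

2, 5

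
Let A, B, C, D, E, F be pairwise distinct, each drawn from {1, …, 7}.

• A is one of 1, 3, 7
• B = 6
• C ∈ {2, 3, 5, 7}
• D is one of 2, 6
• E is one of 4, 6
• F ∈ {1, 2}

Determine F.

B must be 6 (only option left). Eliminate 6 elsewhere: D, E.
D's domain is down to {2}, so D = 2. Eliminate 2 elsewhere: C, F.
So F = 1.

1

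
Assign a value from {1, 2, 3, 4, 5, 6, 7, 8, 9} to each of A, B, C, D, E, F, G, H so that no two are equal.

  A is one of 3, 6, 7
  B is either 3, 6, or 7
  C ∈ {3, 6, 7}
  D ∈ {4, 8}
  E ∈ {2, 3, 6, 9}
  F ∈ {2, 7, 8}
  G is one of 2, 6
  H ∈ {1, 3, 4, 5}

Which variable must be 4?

D

The 3 variables A, B, C are confined to {3, 6, 7}, which locks those values in; drop them from E, F, G, H.
G's domain is down to {2}, so G = 2. Eliminate 2 elsewhere: E, F.
E's domain is down to {9}, so E = 9.
That leaves F = 8. Eliminate 8 elsewhere: D.
So 4 goes to D.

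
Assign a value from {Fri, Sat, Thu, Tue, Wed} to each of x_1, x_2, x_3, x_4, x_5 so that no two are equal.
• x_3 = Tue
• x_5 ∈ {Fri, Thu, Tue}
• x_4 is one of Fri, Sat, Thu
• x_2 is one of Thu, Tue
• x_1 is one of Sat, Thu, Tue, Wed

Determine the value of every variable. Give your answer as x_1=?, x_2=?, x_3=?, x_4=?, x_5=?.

x_1=Wed, x_2=Thu, x_3=Tue, x_4=Sat, x_5=Fri

x_3's domain is down to {Tue}, so x_3 = Tue. Remove Tue from x_1, x_2, x_5.
x_2 must be Thu (only option left). Eliminate Thu elsewhere: x_1, x_4, x_5.
x_5 must be Fri (only option left). Remove Fri from x_4.
x_4 must be Sat (only option left). Strike Sat from x_1.
That leaves x_1 = Wed.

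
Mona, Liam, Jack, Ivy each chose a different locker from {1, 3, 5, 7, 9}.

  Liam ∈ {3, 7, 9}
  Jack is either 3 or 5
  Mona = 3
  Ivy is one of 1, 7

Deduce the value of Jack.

5

Mona's domain is down to {3}, so Mona = 3. Eliminate 3 elsewhere: Liam, Jack.
So Jack = 5.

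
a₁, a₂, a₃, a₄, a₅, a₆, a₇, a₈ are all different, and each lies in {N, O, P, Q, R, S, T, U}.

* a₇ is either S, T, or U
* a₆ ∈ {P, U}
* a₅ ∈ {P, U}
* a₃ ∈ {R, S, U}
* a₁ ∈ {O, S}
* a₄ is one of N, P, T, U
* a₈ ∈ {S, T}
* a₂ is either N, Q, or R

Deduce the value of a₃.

R

The 8 variables together cover exactly {N, O, P, Q, R, S, T, U} — 8 values for 8 variables — and O appears only in a₁'s list, so a₁ = O.
The 7 still-open variables draw from only 7 values {N, P, Q, R, S, T, U}, so each is used; only a₂ can be Q, hence a₂ = Q.
The 6 still-open variables together cover exactly {N, P, R, S, T, U} — 6 values for 6 variables — and N appears only in a₄'s list, so a₄ = N.
Among the 5 still-open variables, R fits only a₃ (and all 5 values in {P, R, S, T, U} must be used), so a₃ = R.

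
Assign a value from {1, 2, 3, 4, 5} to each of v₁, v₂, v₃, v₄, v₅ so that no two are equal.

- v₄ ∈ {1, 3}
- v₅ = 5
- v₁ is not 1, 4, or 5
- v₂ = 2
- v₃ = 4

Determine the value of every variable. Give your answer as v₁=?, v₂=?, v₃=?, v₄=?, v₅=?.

v₁=3, v₂=2, v₃=4, v₄=1, v₅=5

v₂'s domain is down to {2}, so v₂ = 2. Remove 2 from v₁.
That leaves v₃ = 4.
v₅ must be 5 (only option left).
v₁'s domain is down to {3}, so v₁ = 3. Remove 3 from v₄.
That leaves v₄ = 1.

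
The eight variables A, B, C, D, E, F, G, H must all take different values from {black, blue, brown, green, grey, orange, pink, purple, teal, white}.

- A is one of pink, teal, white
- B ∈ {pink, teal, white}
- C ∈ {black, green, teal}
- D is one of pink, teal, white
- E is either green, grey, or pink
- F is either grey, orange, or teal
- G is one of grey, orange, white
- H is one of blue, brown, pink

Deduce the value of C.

The 3 variables A, B, D are confined to {pink, teal, white}, which locks those values in; drop them from C, E, F, G, H.
The 2 variables F and G are confined to {grey, orange}, which locks those values in; drop them from E.
E must be green (only option left). Strike green from C.
So C = black.

black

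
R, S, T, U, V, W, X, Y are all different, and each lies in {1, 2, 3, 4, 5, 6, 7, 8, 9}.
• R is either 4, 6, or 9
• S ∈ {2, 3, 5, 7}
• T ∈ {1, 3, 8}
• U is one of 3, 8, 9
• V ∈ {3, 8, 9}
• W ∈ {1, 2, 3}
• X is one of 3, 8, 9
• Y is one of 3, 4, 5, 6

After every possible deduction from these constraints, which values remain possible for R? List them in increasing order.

U, V, X share exactly the 3 values {3, 8, 9}; by pigeonhole those values go to them, so strike 3, 8, 9 from R, S, T, W, Y.
T must be 1 (only option left). Remove 1 from W.
W's domain is down to {2}, so W = 2. Remove 2 from S.
No further eliminations apply; R can still be any of 4, 6.

4, 6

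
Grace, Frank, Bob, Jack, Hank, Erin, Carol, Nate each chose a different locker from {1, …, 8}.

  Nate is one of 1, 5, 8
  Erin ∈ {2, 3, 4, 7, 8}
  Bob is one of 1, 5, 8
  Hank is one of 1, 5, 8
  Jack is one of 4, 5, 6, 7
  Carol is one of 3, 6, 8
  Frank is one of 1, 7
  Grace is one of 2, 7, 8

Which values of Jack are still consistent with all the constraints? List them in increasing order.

Bob, Hank, Nate between them cover only {1, 5, 8} — a naked triple. Remove those values from Grace, Frank, Jack, Erin, Carol.
Frank has just one choice, so Frank = 7. Eliminate 7 elsewhere: Grace, Jack, Erin.
That leaves Grace = 2. Eliminate 2 elsewhere: Erin.
No further eliminations apply; Jack can still be any of 4, 6.

4, 6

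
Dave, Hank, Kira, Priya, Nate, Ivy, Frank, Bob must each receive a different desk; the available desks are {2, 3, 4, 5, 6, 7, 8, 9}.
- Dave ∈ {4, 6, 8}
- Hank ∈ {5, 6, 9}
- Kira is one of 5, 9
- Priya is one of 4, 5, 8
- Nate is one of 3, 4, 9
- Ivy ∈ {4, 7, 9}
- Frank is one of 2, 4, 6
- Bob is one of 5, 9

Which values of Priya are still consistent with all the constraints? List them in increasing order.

4, 8

The 8 variables draw from only 8 values {2, 3, 4, 5, 6, 7, 8, 9}, so each is used; only Frank can be 2, hence Frank = 2.
The 7 still-open variables together cover exactly {3, 4, 5, 6, 7, 8, 9} — 7 values for 7 variables — and 3 appears only in Nate's list, so Nate = 3.
Among the 6 still-open variables, 7 fits only Ivy (and all 6 values in {4, 5, 6, 7, 8, 9} must be used), so Ivy = 7.
The 2 variables Kira and Bob are confined to {5, 9}, which locks those values in; drop them from Hank, Priya.
Hank has just one choice, so Hank = 6. Remove 6 from Dave.
No further eliminations apply; Priya can still be any of 4, 8.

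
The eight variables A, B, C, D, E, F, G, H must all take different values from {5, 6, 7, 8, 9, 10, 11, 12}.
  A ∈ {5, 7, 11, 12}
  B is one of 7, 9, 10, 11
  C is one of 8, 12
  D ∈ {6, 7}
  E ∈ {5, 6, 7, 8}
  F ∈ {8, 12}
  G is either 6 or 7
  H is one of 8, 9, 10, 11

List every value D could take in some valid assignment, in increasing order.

6, 7

C and F between them cover only {8, 12} — a naked pair. Remove those values from A, E, H.
The 2 variables D and G are confined to {6, 7}, which locks those values in; drop them from A, B, E.
That leaves E = 5. Strike 5 from A.
That leaves A = 11. Remove 11 from B, H.
No further eliminations apply; D can still be any of 6, 7.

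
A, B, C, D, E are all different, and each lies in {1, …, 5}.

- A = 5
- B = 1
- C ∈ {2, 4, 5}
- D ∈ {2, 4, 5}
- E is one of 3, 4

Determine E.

A must be 5 (only option left). Eliminate 5 elsewhere: C, D.
B's domain is down to {1}, so B = 1.
Among the 3 still-open variables, 3 fits only E (and all 3 values in {2, 3, 4} must be used), so E = 3.

3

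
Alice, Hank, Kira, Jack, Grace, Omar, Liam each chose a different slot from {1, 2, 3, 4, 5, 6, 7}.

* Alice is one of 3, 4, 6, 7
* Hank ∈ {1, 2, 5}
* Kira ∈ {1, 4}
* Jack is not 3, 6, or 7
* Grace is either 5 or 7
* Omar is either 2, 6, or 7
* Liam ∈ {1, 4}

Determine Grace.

7

The 7 variables together cover exactly {1, 2, 3, 4, 5, 6, 7} — 7 values for 7 variables — and 3 appears only in Alice's list, so Alice = 3.
Among the 6 still-open variables, 6 fits only Omar (and all 6 values in {1, 2, 4, 5, 6, 7} must be used), so Omar = 6.
Among the 5 still-open variables, 7 fits only Grace (and all 5 values in {1, 2, 4, 5, 7} must be used), so Grace = 7.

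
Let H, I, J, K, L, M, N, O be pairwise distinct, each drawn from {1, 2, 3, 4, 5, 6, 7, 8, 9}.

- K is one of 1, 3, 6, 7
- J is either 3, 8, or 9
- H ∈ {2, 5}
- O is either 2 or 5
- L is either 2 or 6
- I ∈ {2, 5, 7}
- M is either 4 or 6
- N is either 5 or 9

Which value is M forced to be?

The 2 variables H and O are confined to {2, 5}, which locks those values in; drop them from I, L, N.
That leaves I = 7. So K can't be 7.
L's domain is down to {6}, so L = 6. Remove 6 from K, M.
So M = 4.

4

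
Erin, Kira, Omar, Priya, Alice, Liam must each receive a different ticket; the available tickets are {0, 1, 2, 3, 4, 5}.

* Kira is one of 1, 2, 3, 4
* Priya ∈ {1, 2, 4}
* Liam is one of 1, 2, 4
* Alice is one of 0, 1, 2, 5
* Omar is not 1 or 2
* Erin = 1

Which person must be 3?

Erin's domain is down to {1}, so Erin = 1. So Kira, Priya, Alice, Liam can't be 1.
Priya and Liam share exactly the 2 values {2, 4}; by pigeonhole those values go to them, so strike 2, 4 from Kira, Omar, Alice.
So 3 goes to Kira.

Kira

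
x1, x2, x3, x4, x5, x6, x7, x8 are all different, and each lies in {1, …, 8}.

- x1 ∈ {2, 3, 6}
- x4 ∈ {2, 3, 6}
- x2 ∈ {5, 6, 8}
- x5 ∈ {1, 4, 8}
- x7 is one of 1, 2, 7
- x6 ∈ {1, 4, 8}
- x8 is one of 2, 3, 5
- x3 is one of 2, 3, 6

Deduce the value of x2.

8

Among the 8 variables, 7 fits only x7 (and all 8 values in {1, 2, 3, 4, 5, 6, 7, 8} must be used), so x7 = 7.
x1, x3, x4 share exactly the 3 values {2, 3, 6}; by pigeonhole those values go to them, so strike 2, 3, 6 from x2, x8.
x8's domain is down to {5}, so x8 = 5. Remove 5 from x2.
So x2 = 8.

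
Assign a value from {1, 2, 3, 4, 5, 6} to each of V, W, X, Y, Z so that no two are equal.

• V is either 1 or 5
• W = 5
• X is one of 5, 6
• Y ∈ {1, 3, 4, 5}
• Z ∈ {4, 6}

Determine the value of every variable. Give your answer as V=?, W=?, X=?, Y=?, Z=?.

V=1, W=5, X=6, Y=3, Z=4

W's domain is down to {5}, so W = 5. Remove 5 from V, X, Y.
That leaves X = 6. Remove 6 from Z.
Z has just one choice, so Z = 4. Strike 4 from Y.
That leaves V = 1. So Y can't be 1.
Y must be 3 (only option left).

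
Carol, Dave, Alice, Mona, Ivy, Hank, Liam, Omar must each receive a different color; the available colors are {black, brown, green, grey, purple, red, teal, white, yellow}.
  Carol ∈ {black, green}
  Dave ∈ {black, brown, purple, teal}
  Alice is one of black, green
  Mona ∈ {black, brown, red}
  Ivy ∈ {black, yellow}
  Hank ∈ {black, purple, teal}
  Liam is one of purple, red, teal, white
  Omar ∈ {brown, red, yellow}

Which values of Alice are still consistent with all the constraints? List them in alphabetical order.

The 8 variables together cover exactly {black, brown, green, purple, red, teal, white, yellow} — 8 values for 8 variables — and white appears only in Liam's list, so Liam = white.
The 2 variables Carol and Alice are confined to {black, green}, which locks those values in; drop them from Dave, Mona, Ivy, Hank.
Ivy's domain is down to {yellow}, so Ivy = yellow. Remove yellow from Omar.
Mona and Omar between them cover only {brown, red} — a naked pair. Remove those values from Dave.
No further eliminations apply; Alice can still be any of black, green.

black, green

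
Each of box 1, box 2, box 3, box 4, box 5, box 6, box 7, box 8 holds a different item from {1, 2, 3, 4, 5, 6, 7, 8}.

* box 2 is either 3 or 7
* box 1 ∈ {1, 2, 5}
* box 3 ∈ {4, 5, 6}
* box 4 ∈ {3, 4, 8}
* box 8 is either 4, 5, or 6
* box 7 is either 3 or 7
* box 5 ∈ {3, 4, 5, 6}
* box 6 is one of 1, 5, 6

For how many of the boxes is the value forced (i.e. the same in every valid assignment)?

The 8 variables together cover exactly {1, 2, 3, 4, 5, 6, 7, 8} — 8 values for 8 variables — and 2 appears only in box 1's list, so box 1 = 2.
The 7 still-open variables draw from only 7 values {1, 3, 4, 5, 6, 7, 8}, so each is used; only box 6 can be 1, hence box 6 = 1.
The 6 still-open variables draw from only 6 values {3, 4, 5, 6, 7, 8}, so each is used; only box 4 can be 8, hence box 4 = 8.
The 2 variables box 2 and box 7 are confined to {3, 7}, which locks those values in; drop them from box 5.
Determined: box 1=2, box 4=8, box 6=1. The other boxes each still have more than one consistent value. That makes 3.

3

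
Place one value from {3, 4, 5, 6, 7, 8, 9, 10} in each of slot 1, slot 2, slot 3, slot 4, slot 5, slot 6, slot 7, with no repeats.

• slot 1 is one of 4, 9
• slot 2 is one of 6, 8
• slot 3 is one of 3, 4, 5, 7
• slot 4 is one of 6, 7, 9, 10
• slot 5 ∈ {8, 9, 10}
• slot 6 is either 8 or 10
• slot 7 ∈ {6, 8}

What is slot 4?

7

slot 2 and slot 7 between them cover only {6, 8} — a naked pair. Remove those values from slot 4, slot 5, slot 6.
That leaves slot 6 = 10. Eliminate 10 elsewhere: slot 4, slot 5.
That leaves slot 5 = 9. Eliminate 9 elsewhere: slot 1, slot 4.
So slot 4 = 7.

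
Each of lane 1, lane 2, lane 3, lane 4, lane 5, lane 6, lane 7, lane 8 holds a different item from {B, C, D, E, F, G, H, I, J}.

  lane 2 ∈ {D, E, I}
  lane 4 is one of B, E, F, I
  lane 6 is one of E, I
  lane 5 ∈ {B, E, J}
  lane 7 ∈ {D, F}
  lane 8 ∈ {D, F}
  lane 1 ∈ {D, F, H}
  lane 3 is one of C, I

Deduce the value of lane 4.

The 8 variables together cover exactly {B, C, D, E, F, H, I, J} — 8 values for 8 variables — and C appears only in lane 3's list, so lane 3 = C.
Among the 7 still-open variables, H fits only lane 1 (and all 7 values in {B, D, E, F, H, I, J} must be used), so lane 1 = H.
The 6 still-open variables draw from only 6 values {B, D, E, F, I, J}, so each is used; only lane 5 can be J, hence lane 5 = J.
The 5 still-open variables together cover exactly {B, D, E, F, I} — 5 values for 5 variables — and B appears only in lane 4's list, so lane 4 = B.

B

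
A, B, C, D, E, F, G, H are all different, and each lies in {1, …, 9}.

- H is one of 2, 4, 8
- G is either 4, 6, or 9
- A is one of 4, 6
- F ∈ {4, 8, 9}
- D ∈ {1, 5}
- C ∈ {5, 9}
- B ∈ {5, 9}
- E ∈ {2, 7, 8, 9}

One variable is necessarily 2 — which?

The 8 variables together cover exactly {1, 2, 4, 5, 6, 7, 8, 9} — 8 values for 8 variables — and 1 appears only in D's list, so D = 1.
Among the 7 still-open variables, 7 fits only E (and all 7 values in {2, 4, 5, 6, 7, 8, 9} must be used), so E = 7.
Among the 6 still-open variables, 2 fits only H (and all 6 values in {2, 4, 5, 6, 8, 9} must be used), so H = 2.

H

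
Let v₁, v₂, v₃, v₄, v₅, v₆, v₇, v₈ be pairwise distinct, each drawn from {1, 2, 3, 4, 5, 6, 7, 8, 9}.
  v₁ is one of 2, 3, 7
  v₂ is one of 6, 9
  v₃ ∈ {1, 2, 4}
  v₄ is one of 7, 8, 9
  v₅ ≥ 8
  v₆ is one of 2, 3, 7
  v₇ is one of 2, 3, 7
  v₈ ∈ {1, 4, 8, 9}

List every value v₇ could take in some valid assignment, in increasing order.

The 8 variables together cover exactly {1, 2, 3, 4, 6, 7, 8, 9} — 8 values for 8 variables — and 6 appears only in v₂'s list, so v₂ = 6.
v₁, v₆, v₇ share exactly the 3 values {2, 3, 7}; by pigeonhole those values go to them, so strike 2, 3, 7 from v₃, v₄.
v₄ and v₅ share exactly the 2 values {8, 9}; by pigeonhole those values go to them, so strike 8, 9 from v₈.
No further eliminations apply; v₇ can still be any of 2, 3, 7.

2, 3, 7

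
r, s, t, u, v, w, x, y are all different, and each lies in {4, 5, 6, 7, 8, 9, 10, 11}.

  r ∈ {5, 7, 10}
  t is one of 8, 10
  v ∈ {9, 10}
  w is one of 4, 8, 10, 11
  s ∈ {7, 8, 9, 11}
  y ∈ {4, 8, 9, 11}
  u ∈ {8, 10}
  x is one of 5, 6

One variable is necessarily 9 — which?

Among the 8 variables, 6 fits only x (and all 8 values in {4, 5, 6, 7, 8, 9, 10, 11} must be used), so x = 6.
Among the 7 still-open variables, 5 fits only r (and all 7 values in {4, 5, 7, 8, 9, 10, 11} must be used), so r = 5.
The 6 still-open variables draw from only 6 values {4, 7, 8, 9, 10, 11}, so each is used; only s can be 7, hence s = 7.
t and u share exactly the 2 values {8, 10}; by pigeonhole those values go to them, so strike 8, 10 from v, w, y.
So 9 goes to v.

v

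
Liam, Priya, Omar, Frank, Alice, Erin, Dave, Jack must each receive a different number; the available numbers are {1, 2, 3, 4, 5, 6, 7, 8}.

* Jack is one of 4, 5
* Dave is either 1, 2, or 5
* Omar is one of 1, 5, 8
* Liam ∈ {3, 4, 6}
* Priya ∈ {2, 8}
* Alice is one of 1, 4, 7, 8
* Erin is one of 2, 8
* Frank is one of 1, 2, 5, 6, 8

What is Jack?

The 8 variables draw from only 8 values {1, 2, 3, 4, 5, 6, 7, 8}, so each is used; only Liam can be 3, hence Liam = 3.
Among the 7 still-open variables, 6 fits only Frank (and all 7 values in {1, 2, 4, 5, 6, 7, 8} must be used), so Frank = 6.
The 6 still-open variables together cover exactly {1, 2, 4, 5, 7, 8} — 6 values for 6 variables — and 7 appears only in Alice's list, so Alice = 7.
The 5 still-open variables draw from only 5 values {1, 2, 4, 5, 8}, so each is used; only Jack can be 4, hence Jack = 4.

4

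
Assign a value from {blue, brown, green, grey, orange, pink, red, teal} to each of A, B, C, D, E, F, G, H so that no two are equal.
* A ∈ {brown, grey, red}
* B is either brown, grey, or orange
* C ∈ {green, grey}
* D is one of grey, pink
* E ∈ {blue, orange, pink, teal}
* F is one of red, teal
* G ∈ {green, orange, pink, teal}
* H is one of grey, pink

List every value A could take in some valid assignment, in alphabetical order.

brown, red

The 8 variables draw from only 8 values {blue, brown, green, grey, orange, pink, red, teal}, so each is used; only E can be blue, hence E = blue.
The 2 variables D and H are confined to {grey, pink}, which locks those values in; drop them from A, B, C, G.
C must be green (only option left). Strike green from G.
No further eliminations apply; A can still be any of brown, red.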